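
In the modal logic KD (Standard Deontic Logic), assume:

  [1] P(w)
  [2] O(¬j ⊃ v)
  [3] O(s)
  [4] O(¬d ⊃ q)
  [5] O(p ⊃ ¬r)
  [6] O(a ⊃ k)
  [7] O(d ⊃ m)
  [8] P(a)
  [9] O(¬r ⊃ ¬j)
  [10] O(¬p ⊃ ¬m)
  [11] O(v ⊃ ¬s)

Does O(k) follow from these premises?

No

Premise 6 is O(a ⊃ k), but O(a) is not derivable from the premises (the permission P(a) asserts only ¬O(¬a), not O(a)), so it does not yield O(k).
No other premise forces O(k). An ideal world satisfying every premise can still have k false, so O(k) is not derivable.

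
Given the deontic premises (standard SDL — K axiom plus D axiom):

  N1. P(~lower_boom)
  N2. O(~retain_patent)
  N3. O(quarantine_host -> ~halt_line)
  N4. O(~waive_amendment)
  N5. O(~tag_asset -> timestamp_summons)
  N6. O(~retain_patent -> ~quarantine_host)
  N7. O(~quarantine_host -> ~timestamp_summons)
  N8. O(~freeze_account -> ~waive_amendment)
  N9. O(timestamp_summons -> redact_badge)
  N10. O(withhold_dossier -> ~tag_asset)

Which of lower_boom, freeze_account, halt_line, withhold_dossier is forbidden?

Premise 2 gives O(~retain_patent).
Applying K to premise 6 (O(~retain_patent -> ~quarantine_host)) and O(~retain_patent) yields O(~quarantine_host).
With premise 7, O(~quarantine_host -> ~timestamp_summons), the K-axiom yields O(~timestamp_summons).
Premise 5, O(~tag_asset -> timestamp_summons), contraposes to O(~timestamp_summons -> tag_asset); with O(~timestamp_summons) we get O(tag_asset).
Premise 10 is O(withhold_dossier -> ~tag_asset); contrapositively O(tag_asset -> ~withhold_dossier). Since O(tag_asset) holds, K gives O(~withhold_dossier).
So O(~withhold_dossier) holds, i.e. withhold_dossier is forbidden. None of the other listed options is forbidden under the premises.

withhold_dossier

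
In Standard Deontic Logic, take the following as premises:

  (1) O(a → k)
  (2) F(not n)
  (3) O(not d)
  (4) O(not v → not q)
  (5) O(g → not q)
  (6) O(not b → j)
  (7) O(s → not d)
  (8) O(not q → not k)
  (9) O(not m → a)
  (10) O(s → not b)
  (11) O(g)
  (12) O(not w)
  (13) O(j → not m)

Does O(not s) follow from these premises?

Yes

Premise 11 states O(g) outright.
Premise 5 is O(g → not q); since O(g), deontic closure gives O(not q).
With premise 8, O(not q → not k), the K-axiom yields O(not k).
Premise 1 is O(a → k); contrapositively O(not k → not a). Since O(not k) holds, K gives O(not a).
Premise 9 is O(not m → a); contrapositively O(not a → m). Since O(not a) holds, K gives O(m).
Premise 13 is O(j → not m); contrapositively O(m → not j). Since O(m) holds, K gives O(not j).
The contrapositive of premise 6 (O(not b → j)) is O(not j → b), and O(not j) is already established, so O(b).
Premise 10, O(s → not b), contraposes to O(b → not s); with O(b) we get O(not s).
Premises 2, 3, 4, 7, 12 do not contribute to this derivation.
So O(not s) follows.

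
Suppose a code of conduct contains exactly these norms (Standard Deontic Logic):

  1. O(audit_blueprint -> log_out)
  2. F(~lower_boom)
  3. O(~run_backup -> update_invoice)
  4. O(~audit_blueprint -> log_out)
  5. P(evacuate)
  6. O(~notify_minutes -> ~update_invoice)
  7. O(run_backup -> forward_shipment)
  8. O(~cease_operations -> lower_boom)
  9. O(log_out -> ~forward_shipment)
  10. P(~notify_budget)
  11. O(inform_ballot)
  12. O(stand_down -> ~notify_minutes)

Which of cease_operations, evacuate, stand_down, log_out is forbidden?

stand_down

Premises 1 and 4 cover both cases: O(audit_blueprint -> log_out) and O(~audit_blueprint -> log_out). Since audit_blueprint ∨ ~audit_blueprint is a tautology, O(log_out) follows.
From O(log_out) and premise 9, O(log_out -> ~forward_shipment), we obtain O(~forward_shipment).
Premise 7, O(run_backup -> forward_shipment), contraposes to O(~forward_shipment -> ~run_backup); with O(~forward_shipment) we get O(~run_backup).
From O(~run_backup) and premise 3, O(~run_backup -> update_invoice), we obtain O(update_invoice).
The contrapositive of premise 6 (O(~notify_minutes -> ~update_invoice)) is O(update_invoice -> notify_minutes), and O(update_invoice) is already established, so O(notify_minutes).
The contrapositive of premise 12 (O(stand_down -> ~notify_minutes)) is O(notify_minutes -> ~stand_down), and O(notify_minutes) is already established, so O(~stand_down).
So O(~stand_down) holds, i.e. stand_down is forbidden. None of the other listed options is forbidden under the premises.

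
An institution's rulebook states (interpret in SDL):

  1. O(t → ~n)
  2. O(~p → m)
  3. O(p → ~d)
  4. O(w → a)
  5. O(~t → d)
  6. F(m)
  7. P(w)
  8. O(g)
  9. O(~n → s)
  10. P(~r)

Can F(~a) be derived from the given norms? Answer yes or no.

No

Premise 4 is O(w → a), but O(w) is not derivable from the premises (the permission P(w) asserts only ~O(~w), not O(w)), so it does not yield O(a).
No other premise forces O(a). An ideal world satisfying every premise can still have ~a true, so F(~a) is not derivable.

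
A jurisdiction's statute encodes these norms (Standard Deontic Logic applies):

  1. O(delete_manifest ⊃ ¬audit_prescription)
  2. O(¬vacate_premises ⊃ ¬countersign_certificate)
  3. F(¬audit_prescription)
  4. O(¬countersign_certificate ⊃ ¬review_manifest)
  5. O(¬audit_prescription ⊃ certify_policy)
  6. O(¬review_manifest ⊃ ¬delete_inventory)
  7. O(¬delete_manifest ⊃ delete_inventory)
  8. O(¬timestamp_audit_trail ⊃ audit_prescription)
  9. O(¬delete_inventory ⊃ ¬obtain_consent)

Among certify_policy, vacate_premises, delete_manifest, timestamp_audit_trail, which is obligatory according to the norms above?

vacate_premises

Premise 3 is F(¬audit_prescription), i.e. O(audit_prescription).
Premise 1, O(delete_manifest ⊃ ¬audit_prescription), contraposes to O(audit_prescription ⊃ ¬delete_manifest); with O(audit_prescription) we get O(¬delete_manifest).
Premise 7 is O(¬delete_manifest ⊃ delete_inventory); since O(¬delete_manifest), deontic closure gives O(delete_inventory).
Premise 6 is O(¬review_manifest ⊃ ¬delete_inventory); contrapositively O(delete_inventory ⊃ review_manifest). Since O(delete_inventory) holds, K gives O(review_manifest).
Premise 4 is O(¬countersign_certificate ⊃ ¬review_manifest); contrapositively O(review_manifest ⊃ countersign_certificate). Since O(review_manifest) holds, K gives O(countersign_certificate).
Premise 2, O(¬vacate_premises ⊃ ¬countersign_certificate), contraposes to O(countersign_certificate ⊃ vacate_premises); with O(countersign_certificate) we get O(vacate_premises).
So O(vacate_premises) holds — vacate_premises is obligatory. None of the other listed options is made obligatory by any chain of premises.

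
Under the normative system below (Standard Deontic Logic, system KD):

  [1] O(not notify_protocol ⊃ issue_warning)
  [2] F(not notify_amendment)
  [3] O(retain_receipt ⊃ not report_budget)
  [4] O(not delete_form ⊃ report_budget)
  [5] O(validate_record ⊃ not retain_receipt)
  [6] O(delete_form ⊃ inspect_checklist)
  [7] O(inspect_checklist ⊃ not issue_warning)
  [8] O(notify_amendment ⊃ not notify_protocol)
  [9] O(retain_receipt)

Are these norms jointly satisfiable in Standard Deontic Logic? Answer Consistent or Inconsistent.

F(not notify_amendment) at premise 2 means O(notify_amendment).
Applying K to premise 8 (O(notify_amendment ⊃ not notify_protocol)) and O(notify_amendment) yields O(not notify_protocol).
Applying K to premise 1 (O(not notify_protocol ⊃ issue_warning)) and O(not notify_protocol) yields O(issue_warning).
The contrapositive of premise 7 (O(inspect_checklist ⊃ not issue_warning)) is O(issue_warning ⊃ not inspect_checklist), and O(issue_warning) is already established, so O(not inspect_checklist).
The contrapositive of premise 6 (O(delete_form ⊃ inspect_checklist)) is O(not inspect_checklist ⊃ not delete_form), and O(not inspect_checklist) is already established, so O(not delete_form).
From O(not delete_form) and premise 4, O(not delete_form ⊃ report_budget), we obtain O(report_budget).
Premise 3, O(retain_receipt ⊃ not report_budget), contraposes to O(report_budget ⊃ not retain_receipt); with O(report_budget) we get O(not retain_receipt).
Yet premise 9 states O(retain_receipt).
We now have both O(not retain_receipt) and O(retain_receipt) — retain_receipt is simultaneously obligatory and forbidden, violating the D-axiom.

Inconsistent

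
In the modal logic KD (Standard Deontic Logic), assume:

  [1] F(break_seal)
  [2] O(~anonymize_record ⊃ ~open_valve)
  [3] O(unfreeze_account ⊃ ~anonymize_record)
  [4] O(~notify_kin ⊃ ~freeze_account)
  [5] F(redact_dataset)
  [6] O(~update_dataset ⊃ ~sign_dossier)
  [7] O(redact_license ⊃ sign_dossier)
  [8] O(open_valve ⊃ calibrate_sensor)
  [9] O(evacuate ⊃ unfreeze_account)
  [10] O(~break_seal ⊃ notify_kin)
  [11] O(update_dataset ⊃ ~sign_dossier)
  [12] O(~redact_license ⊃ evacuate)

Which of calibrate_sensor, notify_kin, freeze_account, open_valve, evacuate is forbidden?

By case analysis on ~update_dataset: premise 6 gives O(~update_dataset ⊃ ~sign_dossier) and premise 11 gives O(update_dataset ⊃ ~sign_dossier), so O(~sign_dossier) either way.
Premise 7 is O(redact_license ⊃ sign_dossier); contrapositively O(~sign_dossier ⊃ ~redact_license). Since O(~sign_dossier) holds, K gives O(~redact_license).
Applying K to premise 12 (O(~redact_license ⊃ evacuate)) and O(~redact_license) yields O(evacuate).
From O(evacuate) and premise 9, O(evacuate ⊃ unfreeze_account), we obtain O(unfreeze_account).
From O(unfreeze_account) and premise 3, O(unfreeze_account ⊃ ~anonymize_record), we obtain O(~anonymize_record).
From O(~anonymize_record) and premise 2, O(~anonymize_record ⊃ ~open_valve), we obtain O(~open_valve).
So O(~open_valve) holds, i.e. open_valve is forbidden. None of the other listed options is forbidden under the premises.

open_valve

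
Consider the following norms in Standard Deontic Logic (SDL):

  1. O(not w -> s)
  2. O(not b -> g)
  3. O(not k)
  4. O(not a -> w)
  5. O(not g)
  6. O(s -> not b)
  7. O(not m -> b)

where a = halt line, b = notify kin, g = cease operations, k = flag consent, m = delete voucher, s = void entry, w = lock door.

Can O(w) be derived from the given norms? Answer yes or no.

From premise 5 we have O(not g).
Premise 2, O(not b -> g), contraposes to O(not g -> b); with O(not g) we get O(b).
The contrapositive of premise 6 (O(s -> not b)) is O(b -> not s), and O(b) is already established, so O(not s).
Premise 1 is O(not w -> s); contrapositively O(not s -> w). Since O(not s) holds, K gives O(w).
Premises 3, 4, 7 do not contribute to this derivation.
So O(w) follows.

Yes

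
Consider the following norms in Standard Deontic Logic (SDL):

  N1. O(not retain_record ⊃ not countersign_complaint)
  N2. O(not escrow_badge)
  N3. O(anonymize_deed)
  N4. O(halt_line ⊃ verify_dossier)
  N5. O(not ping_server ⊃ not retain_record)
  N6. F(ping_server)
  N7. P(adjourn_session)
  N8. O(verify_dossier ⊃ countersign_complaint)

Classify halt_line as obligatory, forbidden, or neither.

Forbidden

F(ping_server) at premise 6 means O(not ping_server).
From O(not ping_server) and premise 5, O(not ping_server ⊃ not retain_record), we obtain O(not retain_record).
Applying K to premise 1 (O(not retain_record ⊃ not countersign_complaint)) and O(not retain_record) yields O(not countersign_complaint).
Premise 8 is O(verify_dossier ⊃ countersign_complaint); contrapositively O(not countersign_complaint ⊃ not verify_dossier). Since O(not countersign_complaint) holds, K gives O(not verify_dossier).
Premise 4, O(halt_line ⊃ verify_dossier), contraposes to O(not verify_dossier ⊃ not halt_line); with O(not verify_dossier) we get O(not halt_line).
Premises 2, 3, 7 do not contribute to this derivation.
Thus O(not halt_line), which is F(halt_line): halt_line is forbidden.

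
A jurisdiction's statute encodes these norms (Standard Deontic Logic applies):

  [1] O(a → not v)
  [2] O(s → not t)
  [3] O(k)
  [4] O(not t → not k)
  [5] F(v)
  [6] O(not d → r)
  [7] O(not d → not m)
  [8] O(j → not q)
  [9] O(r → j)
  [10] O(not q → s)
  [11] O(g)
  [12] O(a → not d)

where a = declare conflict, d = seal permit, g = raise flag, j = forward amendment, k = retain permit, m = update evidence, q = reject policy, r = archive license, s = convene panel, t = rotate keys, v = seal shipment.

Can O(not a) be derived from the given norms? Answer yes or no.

From premise 3 we have O(k).
The contrapositive of premise 4 (O(not t → not k)) is O(k → t), and O(k) is already established, so O(t).
The contrapositive of premise 2 (O(s → not t)) is O(t → not s), and O(t) is already established, so O(not s).
Premise 10, O(not q → s), contraposes to O(not s → q); with O(not s) we get O(q).
Premise 8 is O(j → not q); contrapositively O(q → not j). Since O(q) holds, K gives O(not j).
Premise 9, O(r → j), contraposes to O(not j → not r); with O(not j) we get O(not r).
Premise 6 is O(not d → r); contrapositively O(not r → d). Since O(not r) holds, K gives O(d).
Premise 12, O(a → not d), contraposes to O(d → not a); with O(d) we get O(not a).
Premises 1, 5, 7, 11 do not contribute to this derivation.
So O(not a) follows.

Yes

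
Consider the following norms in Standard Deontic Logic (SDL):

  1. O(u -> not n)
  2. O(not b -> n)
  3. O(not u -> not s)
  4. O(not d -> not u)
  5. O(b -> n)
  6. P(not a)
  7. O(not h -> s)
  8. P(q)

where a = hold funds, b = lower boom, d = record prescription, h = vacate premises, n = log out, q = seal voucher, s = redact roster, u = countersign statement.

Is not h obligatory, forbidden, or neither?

Premises 5 and 2 are O(b -> n) and O(not b -> n); every ideal world satisfies b or not b, so in either case n holds — hence O(n).
Premise 1 is O(u -> not n); contrapositively O(n -> not u). Since O(n) holds, K gives O(not u).
From O(not u) and premise 3, O(not u -> not s), we obtain O(not s).
Premise 7 is O(not h -> s); contrapositively O(not s -> h). Since O(not s) holds, K gives O(h).
Premises 4, 6, 8 do not contribute to this derivation.
Thus O(h), which is F(not h): not h is forbidden.

Forbidden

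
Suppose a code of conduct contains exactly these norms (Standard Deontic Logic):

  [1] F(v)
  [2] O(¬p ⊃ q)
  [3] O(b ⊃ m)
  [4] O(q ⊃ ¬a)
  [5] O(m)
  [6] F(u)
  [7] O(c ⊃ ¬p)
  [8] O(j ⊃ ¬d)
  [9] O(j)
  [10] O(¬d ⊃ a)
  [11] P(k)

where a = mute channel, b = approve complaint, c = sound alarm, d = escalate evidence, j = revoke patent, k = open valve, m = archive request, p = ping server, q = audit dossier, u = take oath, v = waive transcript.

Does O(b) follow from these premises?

Premise 3 is O(b ⊃ m); even if O(m) held, inferring O(b) would be affirming the consequent — invalid.
No other premise forces O(b). An ideal world satisfying every premise can still have b false, so O(b) is not derivable.

No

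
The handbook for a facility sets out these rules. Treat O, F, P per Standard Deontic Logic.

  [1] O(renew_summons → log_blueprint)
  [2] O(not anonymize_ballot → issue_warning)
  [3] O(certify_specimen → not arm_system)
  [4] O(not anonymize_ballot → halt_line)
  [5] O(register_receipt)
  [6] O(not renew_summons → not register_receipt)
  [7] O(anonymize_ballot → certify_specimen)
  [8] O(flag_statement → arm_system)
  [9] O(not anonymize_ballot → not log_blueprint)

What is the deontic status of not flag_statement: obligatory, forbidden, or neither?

Obligatory

Premise 5 gives O(register_receipt).
Premise 6, O(not renew_summons → not register_receipt), contraposes to O(register_receipt → renew_summons); with O(register_receipt) we get O(renew_summons).
Premise 1 is O(renew_summons → log_blueprint); since O(renew_summons), deontic closure gives O(log_blueprint).
Premise 9 is O(not anonymize_ballot → not log_blueprint); contrapositively O(log_blueprint → anonymize_ballot). Since O(log_blueprint) holds, K gives O(anonymize_ballot).
Premise 7 is O(anonymize_ballot → certify_specimen); since O(anonymize_ballot), deontic closure gives O(certify_specimen).
Premise 3 is O(certify_specimen → not arm_system); since O(certify_specimen), deontic closure gives O(not arm_system).
The contrapositive of premise 8 (O(flag_statement → arm_system)) is O(not arm_system → not flag_statement), and O(not arm_system) is already established, so O(not flag_statement).
Premises 2, 4 do not contribute to this derivation.
Hence not flag_statement is obligatory.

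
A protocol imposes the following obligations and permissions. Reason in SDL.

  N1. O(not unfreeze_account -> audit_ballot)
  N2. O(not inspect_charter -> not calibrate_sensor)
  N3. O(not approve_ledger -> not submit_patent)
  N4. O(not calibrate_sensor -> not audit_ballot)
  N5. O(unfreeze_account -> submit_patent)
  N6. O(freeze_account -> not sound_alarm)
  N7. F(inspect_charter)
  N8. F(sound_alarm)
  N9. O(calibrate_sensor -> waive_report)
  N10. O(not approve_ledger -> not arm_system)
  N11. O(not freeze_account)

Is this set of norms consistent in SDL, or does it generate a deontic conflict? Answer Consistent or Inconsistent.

Consistent

Premise 6 is O(freeze_account -> not sound_alarm); even if O(not sound_alarm) held, inferring O(freeze_account) would be affirming the consequent — invalid.
So O(freeze_account) is not derivable, and the apparent clash with O(not freeze_account) does not arise.
A world satisfying every obligation exists (e.g. approve_ledger=true, arm_system=false, audit_ballot=false, calibrate_sensor=false, freeze_account=false, inspect_charter=false, sound_alarm=false, submit_patent=true, unfreeze_account=true, waive_report=false); no atom is both obligatory and forbidden, so the set is consistent.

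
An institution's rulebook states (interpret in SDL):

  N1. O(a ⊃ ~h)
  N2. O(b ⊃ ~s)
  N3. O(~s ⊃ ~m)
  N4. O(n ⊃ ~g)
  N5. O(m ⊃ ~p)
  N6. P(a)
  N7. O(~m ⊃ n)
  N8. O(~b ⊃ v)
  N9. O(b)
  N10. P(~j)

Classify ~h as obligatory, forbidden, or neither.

Neither

Premise 1 is O(a ⊃ ~h), but O(a) is not derivable from the premises (the permission P(a) asserts only ~O(~a), not O(a)), so it does not yield O(~h).
No premise or chain of K-axiom applications forces O(~h), and none forces O(h). So ~h is neither obligatory nor forbidden under these norms.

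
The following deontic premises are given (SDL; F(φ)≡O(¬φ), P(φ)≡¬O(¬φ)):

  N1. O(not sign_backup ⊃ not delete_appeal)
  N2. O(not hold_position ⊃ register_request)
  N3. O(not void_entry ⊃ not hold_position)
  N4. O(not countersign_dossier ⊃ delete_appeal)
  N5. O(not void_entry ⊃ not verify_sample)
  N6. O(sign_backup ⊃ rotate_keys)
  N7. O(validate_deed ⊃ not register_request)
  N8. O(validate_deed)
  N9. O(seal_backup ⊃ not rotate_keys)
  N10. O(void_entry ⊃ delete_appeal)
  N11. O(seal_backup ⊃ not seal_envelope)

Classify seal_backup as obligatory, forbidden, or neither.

Premise 8 gives O(validate_deed).
With premise 7, O(validate_deed ⊃ not register_request), the K-axiom yields O(not register_request).
Premise 2 is O(not hold_position ⊃ register_request); contrapositively O(not register_request ⊃ hold_position). Since O(not register_request) holds, K gives O(hold_position).
Premise 3 is O(not void_entry ⊃ not hold_position); contrapositively O(hold_position ⊃ void_entry). Since O(hold_position) holds, K gives O(void_entry).
Applying K to premise 10 (O(void_entry ⊃ delete_appeal)) and O(void_entry) yields O(delete_appeal).
Premise 1, O(not sign_backup ⊃ not delete_appeal), contraposes to O(delete_appeal ⊃ sign_backup); with O(delete_appeal) we get O(sign_backup).
Applying K to premise 6 (O(sign_backup ⊃ rotate_keys)) and O(sign_backup) yields O(rotate_keys).
The contrapositive of premise 9 (O(seal_backup ⊃ not rotate_keys)) is O(rotate_keys ⊃ not seal_backup), and O(rotate_keys) is already established, so O(not seal_backup).
Premises 4, 5, 11 do not contribute to this derivation.
Thus O(not seal_backup), which is F(seal_backup): seal_backup is forbidden.

Forbidden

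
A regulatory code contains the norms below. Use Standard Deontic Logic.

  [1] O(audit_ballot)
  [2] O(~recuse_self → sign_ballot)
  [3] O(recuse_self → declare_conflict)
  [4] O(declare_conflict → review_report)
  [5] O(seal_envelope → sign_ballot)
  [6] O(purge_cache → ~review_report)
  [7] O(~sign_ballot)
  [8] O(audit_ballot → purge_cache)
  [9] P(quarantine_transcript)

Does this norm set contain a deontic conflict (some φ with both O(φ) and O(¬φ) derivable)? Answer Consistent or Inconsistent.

Inconsistent

Premise 1 gives O(audit_ballot).
From O(audit_ballot) and premise 8, O(audit_ballot → purge_cache), we obtain O(purge_cache).
Applying K to premise 6 (O(purge_cache → ~review_report)) and O(purge_cache) yields O(~review_report).
The contrapositive of premise 4 (O(declare_conflict → review_report)) is O(~review_report → ~declare_conflict), and O(~review_report) is already established, so O(~declare_conflict).
The contrapositive of premise 3 (O(recuse_self → declare_conflict)) is O(~declare_conflict → ~recuse_self), and O(~declare_conflict) is already established, so O(~recuse_self).
Premise 2 is O(~recuse_self → sign_ballot); since O(~recuse_self), deontic closure gives O(sign_ballot).
However, premise 7 gives O(~sign_ballot).
We now have both O(sign_ballot) and O(~sign_ballot) — sign_ballot is simultaneously obligatory and forbidden, violating the D-axiom.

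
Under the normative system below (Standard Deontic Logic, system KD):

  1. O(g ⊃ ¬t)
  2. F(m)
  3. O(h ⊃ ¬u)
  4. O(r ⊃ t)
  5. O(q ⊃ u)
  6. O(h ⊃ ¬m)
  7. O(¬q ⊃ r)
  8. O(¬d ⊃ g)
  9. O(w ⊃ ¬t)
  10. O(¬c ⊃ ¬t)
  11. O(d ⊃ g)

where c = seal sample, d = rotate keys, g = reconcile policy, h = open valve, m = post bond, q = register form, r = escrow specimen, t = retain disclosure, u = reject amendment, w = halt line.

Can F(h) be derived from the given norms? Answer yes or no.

Premises 8 and 11 cover both cases: O(¬d ⊃ g) and O(d ⊃ g). Since ¬d ∨ d is a tautology, O(g) follows.
Applying K to premise 1 (O(g ⊃ ¬t)) and O(g) yields O(¬t).
Premise 4 is O(r ⊃ t); contrapositively O(¬t ⊃ ¬r). Since O(¬t) holds, K gives O(¬r).
Premise 7 is O(¬q ⊃ r); contrapositively O(¬r ⊃ q). Since O(¬r) holds, K gives O(q).
From O(q) and premise 5, O(q ⊃ u), we obtain O(u).
Premise 3 is O(h ⊃ ¬u); contrapositively O(u ⊃ ¬h). Since O(u) holds, K gives O(¬h).
Premises 2, 6, 9, 10 do not contribute to this derivation.
So O(¬h) holds, i.e. F(h). The claim follows.

Yes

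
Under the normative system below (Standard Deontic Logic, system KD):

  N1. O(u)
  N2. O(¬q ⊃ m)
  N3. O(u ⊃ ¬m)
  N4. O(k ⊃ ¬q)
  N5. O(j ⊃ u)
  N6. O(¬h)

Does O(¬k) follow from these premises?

Yes

Premise 1 states O(u) outright.
With premise 3, O(u ⊃ ¬m), the K-axiom yields O(¬m).
The contrapositive of premise 2 (O(¬q ⊃ m)) is O(¬m ⊃ q), and O(¬m) is already established, so O(q).
Premise 4, O(k ⊃ ¬q), contraposes to O(q ⊃ ¬k); with O(q) we get O(¬k).
Premises 5, 6 do not contribute to this derivation.
So O(¬k) follows.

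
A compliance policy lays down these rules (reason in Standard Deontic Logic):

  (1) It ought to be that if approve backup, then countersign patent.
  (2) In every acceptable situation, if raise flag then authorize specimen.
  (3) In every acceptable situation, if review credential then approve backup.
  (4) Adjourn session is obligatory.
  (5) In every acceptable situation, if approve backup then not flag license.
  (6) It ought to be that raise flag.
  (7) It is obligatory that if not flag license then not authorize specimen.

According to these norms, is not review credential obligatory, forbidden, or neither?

Obligatory

Premise 6 gives O(raise_flag).
With premise 2, O(raise_flag → authorize_specimen), the K-axiom yields O(authorize_specimen).
Premise 7 is O(¬flag_license → ¬authorize_specimen); contrapositively O(authorize_specimen → flag_license). Since O(authorize_specimen) holds, K gives O(flag_license).
Premise 5 is O(approve_backup → ¬flag_license); contrapositively O(flag_license → ¬approve_backup). Since O(flag_license) holds, K gives O(¬approve_backup).
Premise 3 is O(review_credential → approve_backup); contrapositively O(¬approve_backup → ¬review_credential). Since O(¬approve_backup) holds, K gives O(¬review_credential).
Premises 1, 4 do not contribute to this derivation.
Hence ¬review_credential is obligatory.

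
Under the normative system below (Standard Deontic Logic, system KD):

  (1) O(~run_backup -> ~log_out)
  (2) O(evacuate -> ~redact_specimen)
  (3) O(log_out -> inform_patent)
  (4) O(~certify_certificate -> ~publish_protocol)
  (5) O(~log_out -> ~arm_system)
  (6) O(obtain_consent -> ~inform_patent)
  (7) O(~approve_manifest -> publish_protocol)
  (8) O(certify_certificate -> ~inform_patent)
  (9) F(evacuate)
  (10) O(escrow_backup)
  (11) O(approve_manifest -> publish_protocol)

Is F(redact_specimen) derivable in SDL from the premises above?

No

Premise 2 is O(evacuate -> ~redact_specimen), but O(evacuate) is not derivable from the premises, so it does not yield O(~redact_specimen).
No other premise forces O(~redact_specimen). An ideal world satisfying every premise can still have redact_specimen true, so F(redact_specimen) is not derivable.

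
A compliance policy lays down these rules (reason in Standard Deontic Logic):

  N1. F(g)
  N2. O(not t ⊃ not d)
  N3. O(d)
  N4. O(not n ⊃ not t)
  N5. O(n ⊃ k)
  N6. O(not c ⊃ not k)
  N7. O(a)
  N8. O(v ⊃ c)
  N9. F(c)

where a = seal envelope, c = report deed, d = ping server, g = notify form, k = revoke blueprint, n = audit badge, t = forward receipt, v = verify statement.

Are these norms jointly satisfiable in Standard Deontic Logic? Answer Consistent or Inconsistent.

Premise 3 gives O(d).
Premise 2, O(not t ⊃ not d), contraposes to O(d ⊃ t); with O(d) we get O(t).
Premise 4 is O(not n ⊃ not t); contrapositively O(t ⊃ n). Since O(t) holds, K gives O(n).
Applying K to premise 5 (O(n ⊃ k)) and O(n) yields O(k).
Premise 6 is O(not c ⊃ not k); contrapositively O(k ⊃ c). Since O(k) holds, K gives O(c).
However, F(c) at premise 9 amounts to O(not c).
We now have both O(c) and O(not c) — c is simultaneously obligatory and forbidden, violating the D-axiom.

Inconsistent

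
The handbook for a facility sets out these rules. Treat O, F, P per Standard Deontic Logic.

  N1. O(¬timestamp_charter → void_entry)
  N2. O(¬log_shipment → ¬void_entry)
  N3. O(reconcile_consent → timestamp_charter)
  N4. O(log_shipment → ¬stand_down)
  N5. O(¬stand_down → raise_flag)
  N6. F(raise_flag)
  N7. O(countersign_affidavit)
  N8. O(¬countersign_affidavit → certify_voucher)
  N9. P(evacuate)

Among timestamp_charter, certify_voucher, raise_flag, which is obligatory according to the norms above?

Premise 6, F(raise_flag), is equivalent to O(¬raise_flag).
Premise 5 is O(¬stand_down → raise_flag); contrapositively O(¬raise_flag → stand_down). Since O(¬raise_flag) holds, K gives O(stand_down).
Premise 4 is O(log_shipment → ¬stand_down); contrapositively O(stand_down → ¬log_shipment). Since O(stand_down) holds, K gives O(¬log_shipment).
With premise 2, O(¬log_shipment → ¬void_entry), the K-axiom yields O(¬void_entry).
Premise 1, O(¬timestamp_charter → void_entry), contraposes to O(¬void_entry → timestamp_charter); with O(¬void_entry) we get O(timestamp_charter).
So O(timestamp_charter) holds — timestamp_charter is obligatory. None of the other listed options is made obligatory by any chain of premises.

timestamp_charter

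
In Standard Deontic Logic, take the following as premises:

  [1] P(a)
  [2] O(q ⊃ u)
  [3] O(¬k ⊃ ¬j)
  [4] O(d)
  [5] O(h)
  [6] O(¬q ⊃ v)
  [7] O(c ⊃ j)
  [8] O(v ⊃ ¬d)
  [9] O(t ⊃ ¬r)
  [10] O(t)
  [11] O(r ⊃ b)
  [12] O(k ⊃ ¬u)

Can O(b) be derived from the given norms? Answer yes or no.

Premise 11 is O(r ⊃ b), but O(r) is not derivable from the premises, so it does not yield O(b).
No other premise forces O(b). An ideal world satisfying every premise can still have b false, so O(b) is not derivable.

No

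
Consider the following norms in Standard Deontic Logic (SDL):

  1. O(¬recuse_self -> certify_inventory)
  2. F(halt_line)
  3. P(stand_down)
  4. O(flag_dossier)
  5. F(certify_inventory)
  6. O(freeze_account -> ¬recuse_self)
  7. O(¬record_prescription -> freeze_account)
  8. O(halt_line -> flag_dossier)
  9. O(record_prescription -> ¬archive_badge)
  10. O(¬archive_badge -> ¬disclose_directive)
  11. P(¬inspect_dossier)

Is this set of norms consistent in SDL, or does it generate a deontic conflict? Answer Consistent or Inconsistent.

Premise 8 is O(halt_line -> flag_dossier); even if O(flag_dossier) held, inferring O(halt_line) would be affirming the consequent — invalid.
So O(halt_line) is not derivable, and the apparent clash with O(¬halt_line) does not arise.
A world satisfying every obligation exists (e.g. archive_badge=false, certify_inventory=false, disclose_directive=false, flag_dossier=true, freeze_account=false, halt_line=false, inspect_dossier=false, record_prescription=true, recuse_self=true, stand_down=false); no atom is both obligatory and forbidden, so the set is consistent.

Consistent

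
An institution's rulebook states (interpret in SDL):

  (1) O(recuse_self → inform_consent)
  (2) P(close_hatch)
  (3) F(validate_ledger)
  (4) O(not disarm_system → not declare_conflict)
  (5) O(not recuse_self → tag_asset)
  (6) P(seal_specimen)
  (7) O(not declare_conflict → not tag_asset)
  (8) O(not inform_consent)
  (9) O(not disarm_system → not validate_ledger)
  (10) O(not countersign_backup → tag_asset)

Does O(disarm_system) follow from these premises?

Yes

Premise 8 states O(not inform_consent) outright.
Premise 1, O(recuse_self → inform_consent), contraposes to O(not inform_consent → not recuse_self); with O(not inform_consent) we get O(not recuse_self).
From O(not recuse_self) and premise 5, O(not recuse_self → tag_asset), we obtain O(tag_asset).
Premise 7, O(not declare_conflict → not tag_asset), contraposes to O(tag_asset → declare_conflict); with O(tag_asset) we get O(declare_conflict).
Premise 4 is O(not disarm_system → not declare_conflict); contrapositively O(declare_conflict → disarm_system). Since O(declare_conflict) holds, K gives O(disarm_system).
Premises 2, 3, 6, 9, 10 do not contribute to this derivation.
So O(disarm_system) follows.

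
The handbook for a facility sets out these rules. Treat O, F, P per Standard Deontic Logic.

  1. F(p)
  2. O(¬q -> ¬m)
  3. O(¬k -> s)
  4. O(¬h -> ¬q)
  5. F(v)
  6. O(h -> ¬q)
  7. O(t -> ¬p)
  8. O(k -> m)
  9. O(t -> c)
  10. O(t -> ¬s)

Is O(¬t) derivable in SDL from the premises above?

Yes

By case analysis on ¬h: premise 4 gives O(¬h -> ¬q) and premise 6 gives O(h -> ¬q), so O(¬q) either way.
From O(¬q) and premise 2, O(¬q -> ¬m), we obtain O(¬m).
Premise 8 is O(k -> m); contrapositively O(¬m -> ¬k). Since O(¬m) holds, K gives O(¬k).
Premise 3 is O(¬k -> s); since O(¬k), deontic closure gives O(s).
The contrapositive of premise 10 (O(t -> ¬s)) is O(s -> ¬t), and O(s) is already established, so O(¬t).
Premises 1, 5, 7, 9 do not contribute to this derivation.
So O(¬t) follows.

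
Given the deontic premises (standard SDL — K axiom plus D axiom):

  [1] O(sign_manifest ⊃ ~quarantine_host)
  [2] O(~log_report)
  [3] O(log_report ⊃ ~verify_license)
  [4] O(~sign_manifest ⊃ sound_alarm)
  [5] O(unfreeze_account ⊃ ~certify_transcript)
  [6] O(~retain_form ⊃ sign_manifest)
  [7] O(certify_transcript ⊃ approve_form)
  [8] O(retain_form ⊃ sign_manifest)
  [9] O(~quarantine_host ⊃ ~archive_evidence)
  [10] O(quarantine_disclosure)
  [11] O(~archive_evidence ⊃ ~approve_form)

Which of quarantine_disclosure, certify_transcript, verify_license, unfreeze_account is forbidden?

Premises 6 and 8 cover both cases: O(~retain_form ⊃ sign_manifest) and O(retain_form ⊃ sign_manifest). Since ~retain_form ∨ retain_form is a tautology, O(sign_manifest) follows.
Applying K to premise 1 (O(sign_manifest ⊃ ~quarantine_host)) and O(sign_manifest) yields O(~quarantine_host).
With premise 9, O(~quarantine_host ⊃ ~archive_evidence), the K-axiom yields O(~archive_evidence).
With premise 11, O(~archive_evidence ⊃ ~approve_form), the K-axiom yields O(~approve_form).
Premise 7 is O(certify_transcript ⊃ approve_form); contrapositively O(~approve_form ⊃ ~certify_transcript). Since O(~approve_form) holds, K gives O(~certify_transcript).
So O(~certify_transcript) holds, i.e. certify_transcript is forbidden. None of the other listed options is forbidden under the premises.

certify_transcript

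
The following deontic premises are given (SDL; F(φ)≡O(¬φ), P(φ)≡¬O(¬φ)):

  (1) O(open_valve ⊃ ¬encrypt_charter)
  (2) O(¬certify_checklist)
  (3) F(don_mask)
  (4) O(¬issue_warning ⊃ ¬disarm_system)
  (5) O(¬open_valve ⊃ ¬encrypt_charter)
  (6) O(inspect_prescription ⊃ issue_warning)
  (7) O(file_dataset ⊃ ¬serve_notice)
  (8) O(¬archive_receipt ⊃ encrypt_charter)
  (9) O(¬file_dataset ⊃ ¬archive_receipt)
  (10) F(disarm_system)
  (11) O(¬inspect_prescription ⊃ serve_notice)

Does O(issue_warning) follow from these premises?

Premises 5 and 1 cover both cases: O(¬open_valve ⊃ ¬encrypt_charter) and O(open_valve ⊃ ¬encrypt_charter). Since ¬open_valve ∨ open_valve is a tautology, O(¬encrypt_charter) follows.
Premise 8, O(¬archive_receipt ⊃ encrypt_charter), contraposes to O(¬encrypt_charter ⊃ archive_receipt); with O(¬encrypt_charter) we get O(archive_receipt).
The contrapositive of premise 9 (O(¬file_dataset ⊃ ¬archive_receipt)) is O(archive_receipt ⊃ file_dataset), and O(archive_receipt) is already established, so O(file_dataset).
From O(file_dataset) and premise 7, O(file_dataset ⊃ ¬serve_notice), we obtain O(¬serve_notice).
Premise 11, O(¬inspect_prescription ⊃ serve_notice), contraposes to O(¬serve_notice ⊃ inspect_prescription); with O(¬serve_notice) we get O(inspect_prescription).
With premise 6, O(inspect_prescription ⊃ issue_warning), the K-axiom yields O(issue_warning).
Premises 2, 3, 4, 10 do not contribute to this derivation.
So O(issue_warning) follows.

Yes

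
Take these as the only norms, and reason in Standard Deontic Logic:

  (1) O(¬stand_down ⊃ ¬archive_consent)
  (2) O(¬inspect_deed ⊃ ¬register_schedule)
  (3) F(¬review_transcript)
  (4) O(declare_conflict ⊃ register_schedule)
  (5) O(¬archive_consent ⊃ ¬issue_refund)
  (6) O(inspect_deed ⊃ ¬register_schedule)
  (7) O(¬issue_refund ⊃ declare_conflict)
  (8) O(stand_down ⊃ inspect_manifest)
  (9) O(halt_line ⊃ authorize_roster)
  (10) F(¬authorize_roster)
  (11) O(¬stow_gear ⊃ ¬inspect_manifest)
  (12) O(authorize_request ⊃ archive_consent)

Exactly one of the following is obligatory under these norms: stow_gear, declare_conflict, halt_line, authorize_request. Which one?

Premises 2 and 6 are O(¬inspect_deed ⊃ ¬register_schedule) and O(inspect_deed ⊃ ¬register_schedule); every ideal world satisfies ¬inspect_deed or inspect_deed, so in either case ¬register_schedule holds — hence O(¬register_schedule).
Premise 4 is O(declare_conflict ⊃ register_schedule); contrapositively O(¬register_schedule ⊃ ¬declare_conflict). Since O(¬register_schedule) holds, K gives O(¬declare_conflict).
The contrapositive of premise 7 (O(¬issue_refund ⊃ declare_conflict)) is O(¬declare_conflict ⊃ issue_refund), and O(¬declare_conflict) is already established, so O(issue_refund).
Premise 5 is O(¬archive_consent ⊃ ¬issue_refund); contrapositively O(issue_refund ⊃ archive_consent). Since O(issue_refund) holds, K gives O(archive_consent).
Premise 1 is O(¬stand_down ⊃ ¬archive_consent); contrapositively O(archive_consent ⊃ stand_down). Since O(archive_consent) holds, K gives O(stand_down).
With premise 8, O(stand_down ⊃ inspect_manifest), the K-axiom yields O(inspect_manifest).
Premise 11 is O(¬stow_gear ⊃ ¬inspect_manifest); contrapositively O(inspect_manifest ⊃ stow_gear). Since O(inspect_manifest) holds, K gives O(stow_gear).
So O(stow_gear) holds — stow_gear is obligatory. None of the other listed options is made obligatory by any chain of premises.

stow_gear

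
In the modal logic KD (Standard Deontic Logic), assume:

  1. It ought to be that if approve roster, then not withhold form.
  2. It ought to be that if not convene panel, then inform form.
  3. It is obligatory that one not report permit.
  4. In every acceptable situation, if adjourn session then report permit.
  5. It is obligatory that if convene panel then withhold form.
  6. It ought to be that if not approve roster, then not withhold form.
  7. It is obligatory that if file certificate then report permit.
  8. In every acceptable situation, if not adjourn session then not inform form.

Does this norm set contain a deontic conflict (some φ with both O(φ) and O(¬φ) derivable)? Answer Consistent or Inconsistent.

Inconsistent

Premises 1 and 6 are O(approve_roster → ¬withhold_form) and O(¬approve_roster → ¬withhold_form); every ideal world satisfies approve_roster or ¬approve_roster, so in either case ¬withhold_form holds — hence O(¬withhold_form).
Premise 5 is O(convene_panel → withhold_form); contrapositively O(¬withhold_form → ¬convene_panel). Since O(¬withhold_form) holds, K gives O(¬convene_panel).
Premise 2 is O(¬convene_panel → inform_form); since O(¬convene_panel), deontic closure gives O(inform_form).
Premise 8 is O(¬adjourn_session → ¬inform_form); contrapositively O(inform_form → adjourn_session). Since O(inform_form) holds, K gives O(adjourn_session).
Premise 4 is O(adjourn_session → report_permit); since O(adjourn_session), deontic closure gives O(report_permit).
Yet premise 3 states O(¬report_permit).
We now have both O(report_permit) and O(¬report_permit) — report_permit is simultaneously obligatory and forbidden, violating the D-axiom.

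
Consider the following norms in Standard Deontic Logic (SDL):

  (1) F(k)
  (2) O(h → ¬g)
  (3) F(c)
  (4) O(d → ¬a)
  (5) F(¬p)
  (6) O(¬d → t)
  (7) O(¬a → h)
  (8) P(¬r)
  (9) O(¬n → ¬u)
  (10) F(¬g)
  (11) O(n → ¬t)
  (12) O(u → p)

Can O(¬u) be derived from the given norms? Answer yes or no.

Yes

Premise 10, F(¬g), is equivalent to O(g).
Premise 2 is O(h → ¬g); contrapositively O(g → ¬h). Since O(g) holds, K gives O(¬h).
Premise 7, O(¬a → h), contraposes to O(¬h → a); with O(¬h) we get O(a).
The contrapositive of premise 4 (O(d → ¬a)) is O(a → ¬d), and O(a) is already established, so O(¬d).
From O(¬d) and premise 6, O(¬d → t), we obtain O(t).
Premise 11 is O(n → ¬t); contrapositively O(t → ¬n). Since O(t) holds, K gives O(¬n).
Premise 9 is O(¬n → ¬u); since O(¬n), deontic closure gives O(¬u).
Premises 1, 3, 5, 8, 12 do not contribute to this derivation.
So O(¬u) follows.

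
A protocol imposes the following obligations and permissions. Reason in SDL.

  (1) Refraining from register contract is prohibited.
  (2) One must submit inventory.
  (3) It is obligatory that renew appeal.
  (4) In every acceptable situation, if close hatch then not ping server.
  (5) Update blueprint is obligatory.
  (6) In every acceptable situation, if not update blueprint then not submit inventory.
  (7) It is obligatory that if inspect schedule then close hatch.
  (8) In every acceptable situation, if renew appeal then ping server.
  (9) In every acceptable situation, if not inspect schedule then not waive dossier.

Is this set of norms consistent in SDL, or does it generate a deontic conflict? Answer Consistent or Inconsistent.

Premise 6 is O(¬update_blueprint → ¬submit_inventory), but O(¬update_blueprint) is not derivable from the premises, so it does not yield O(¬submit_inventory).
So O(¬submit_inventory) is not derivable, and the apparent clash with O(submit_inventory) does not arise.
A world satisfying every obligation exists (e.g. close_hatch=false, inspect_schedule=false, ping_server=true, register_contract=true, renew_appeal=true, submit_inventory=true, update_blueprint=true, waive_dossier=false); no atom is both obligatory and forbidden, so the set is consistent.

Consistent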